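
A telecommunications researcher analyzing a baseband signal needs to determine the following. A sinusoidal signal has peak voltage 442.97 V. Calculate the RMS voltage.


RMS voltage for a sinusoidal waveform:
V_rms = V_peak / sqrt(2)
      = 442.97 / 1.414214
      = 313.227 V

313.227 V


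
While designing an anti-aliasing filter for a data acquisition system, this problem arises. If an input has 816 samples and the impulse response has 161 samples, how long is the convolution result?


Linear convolution output length:
L = N + M - 1
  = 816 + 161 - 1
  = 976 samples

976


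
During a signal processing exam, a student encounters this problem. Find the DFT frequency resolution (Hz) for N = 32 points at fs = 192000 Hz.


DFT frequency resolution:
df = fs / N
   = 192000 / 32
   = 6000.0 Hz

6000.0 Hz


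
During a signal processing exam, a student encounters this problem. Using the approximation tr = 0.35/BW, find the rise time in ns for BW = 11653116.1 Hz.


Rise time from bandwidth relationship:
tr = 0.35 / BW
   = 0.35 / 11653116.1
   = 3.003488483e-08 s
   = 30.0349 ns

30.0349 ns


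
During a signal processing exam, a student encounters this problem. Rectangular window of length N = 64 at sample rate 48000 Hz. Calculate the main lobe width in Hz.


Main lobe width for a rectangular window:
Width = 2 * fs / N
      = 2 * 48000 / 64
      = 96000 / 64
      = 1500.0 Hz

1500.0 Hz


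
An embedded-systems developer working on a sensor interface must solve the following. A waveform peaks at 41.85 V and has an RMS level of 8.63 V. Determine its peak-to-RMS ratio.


Crest factor is the ratio of peak to RMS:
CF = V_peak / V_rms
   = 41.85 / 8.63
   = 4.8494

4.8494


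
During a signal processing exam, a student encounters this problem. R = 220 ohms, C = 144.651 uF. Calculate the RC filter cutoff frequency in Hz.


Cutoff frequency of a first-order RC filter:
fc = 1 / (2 * pi * R * C)
C = 144.651 uF = 0.000144651 F
fc = 1 / (2 * pi * 220 * 0.000144651)
   = 1 / 0.19995118833114
   = 5.001221 Hz

5.001221 Hz


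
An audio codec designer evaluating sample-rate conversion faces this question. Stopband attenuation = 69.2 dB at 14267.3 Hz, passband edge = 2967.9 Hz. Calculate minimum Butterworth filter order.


Butterworth filter order formula:
n = log10(10^(A/10) - 1) / (2 * log10(f_stop/f_pass))
10^(69.2/10) - 1 = 8317636.711
f_stop/f_pass = 14267.3 / 2967.9 = 4.8072
n = 5.0741 -> ceil = 6

6


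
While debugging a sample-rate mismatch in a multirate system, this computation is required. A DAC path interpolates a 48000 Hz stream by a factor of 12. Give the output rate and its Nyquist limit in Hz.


Step 1 — output sample rate after interpolation by L:
fs_out = L * fs_in = 12 * 48000 = 576000 Hz

Step 2 — Nyquist frequency of the output stream:
f_Nyq = fs_out / 2 = 576000 / 2 = 288000.0 Hz

fs_out = 576000 Hz; f_Nyquist = 288000.0 Hz


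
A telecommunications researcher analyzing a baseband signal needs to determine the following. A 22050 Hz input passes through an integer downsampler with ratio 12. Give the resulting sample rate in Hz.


Decimation reduces the sample rate:
fs_out = fs_in / M
       = 22050 / 12
       = 1837.5 Hz

1837.5 Hz


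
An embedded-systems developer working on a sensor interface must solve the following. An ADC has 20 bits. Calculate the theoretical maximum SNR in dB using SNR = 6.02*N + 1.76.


Theoretical SNR for a full-scale sinusoid:
SNR = 6.02 * N + 1.76
    = 6.02 * 20 + 1.76
    = 120.4 + 1.76
    = 122.16 dB

122.16 dB


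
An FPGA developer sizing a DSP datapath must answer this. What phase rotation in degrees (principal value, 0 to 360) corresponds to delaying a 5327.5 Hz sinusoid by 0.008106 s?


Phase shift from frequency and time delay:
phi = 360 * f * t_delay
    = 360 * 5327.5 * 0.008106
    = 15546.5 degrees
    mod 360 = 66.5 degrees

66.5 degrees


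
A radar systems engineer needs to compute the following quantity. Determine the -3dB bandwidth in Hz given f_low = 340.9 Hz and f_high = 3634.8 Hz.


Bandwidth is the difference of -3dB frequencies:
BW = f_high - f_low
   = 3634.8 - 340.9
   = 3293.9 Hz

3293.9 Hz


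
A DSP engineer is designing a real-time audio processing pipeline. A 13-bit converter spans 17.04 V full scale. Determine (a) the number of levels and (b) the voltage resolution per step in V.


Step 1 — number of quantization levels:
L = 2^N = 2^13 = 8192

Step 2 — LSB step size:
delta = Vfs / L
      = 17.04 / 8192
      = 0.00208008 V

Levels = 8192; step size = 0.00208008 V


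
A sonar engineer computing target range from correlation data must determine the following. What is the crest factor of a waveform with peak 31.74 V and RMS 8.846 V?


Crest factor is the ratio of peak to RMS:
CF = V_peak / V_rms
   = 31.74 / 8.846
   = 3.5881

3.5881


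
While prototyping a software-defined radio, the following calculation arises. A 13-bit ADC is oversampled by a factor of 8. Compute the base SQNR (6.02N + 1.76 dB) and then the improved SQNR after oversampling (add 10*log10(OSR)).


Step 1 — baseline SQNR at Nyquist:
SQNR_base = 6.02*N + 1.76
          = 6.02*13 + 1.76
          = 80.02 dB

Step 2 — oversampling processing gain:
G = 10*log10(OSR) = 10*log10(8) = 9.03 dB

Step 3 — total:
SQNR_total = 80.02 + 9.03 = 89.05 dB

Base SQNR = 80.02 dB; oversampled SQNR = 89.05 dB


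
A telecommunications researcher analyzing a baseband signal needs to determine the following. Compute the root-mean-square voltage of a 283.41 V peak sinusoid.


RMS voltage for a sinusoidal waveform:
V_rms = V_peak / sqrt(2)
      = 283.41 / 1.414214
      = 200.401 V

200.401 V


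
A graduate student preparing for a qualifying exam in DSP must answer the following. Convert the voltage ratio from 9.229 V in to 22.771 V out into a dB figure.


Voltage gain in dB:
G = 20 * log10(Vout / Vin)
  = 20 * log10(22.771 / 9.229)
  = 20 * log10(2.467331)
  = 20 * 0.392227
  = 7.84 dB

7.84 dB


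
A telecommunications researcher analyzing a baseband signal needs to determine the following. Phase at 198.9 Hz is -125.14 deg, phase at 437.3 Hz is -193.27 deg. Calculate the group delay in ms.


Group delay from phase difference:
tau = -d(phi)/d(omega)
d(phi) = -68.13 deg = -1.189093 rad
d(omega) = 2*pi*(437.3 - 198.9) = 1497.9114 rad/s
tau = -(-1.189093) / 1497.9114
    = 0.7938 ms

0.7938 ms


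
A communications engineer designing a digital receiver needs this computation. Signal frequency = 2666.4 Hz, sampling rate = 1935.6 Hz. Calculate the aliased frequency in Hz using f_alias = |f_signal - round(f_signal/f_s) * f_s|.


Compute the nearest integer multiple of fs to the signal:
n = round(2666.4 / 1935.6) = 1
f_alias = |2666.4 - 1 * 1935.6|
        = |2666.4 - 1935.6|
        = 730.8 Hz

730.8


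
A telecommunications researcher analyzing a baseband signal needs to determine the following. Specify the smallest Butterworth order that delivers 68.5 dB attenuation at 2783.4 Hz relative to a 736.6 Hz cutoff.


Butterworth filter order formula:
n = log10(10^(A/10) - 1) / (2 * log10(f_stop/f_pass))
10^(68.5/10) - 1 = 7079456.8438
f_stop/f_pass = 2783.4 / 736.6 = 3.7787
n = 5.9323 -> ceil = 6

6


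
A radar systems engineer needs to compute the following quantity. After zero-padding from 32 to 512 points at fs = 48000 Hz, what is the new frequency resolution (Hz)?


Frequency resolution after zero-padding:
N_padded = 32 * 16 = 512
df = fs / N_padded
   = 48000 / 512
   = 93.75 Hz

93.75 Hz


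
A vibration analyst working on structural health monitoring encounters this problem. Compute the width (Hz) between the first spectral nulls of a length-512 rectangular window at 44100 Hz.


Main lobe width for a rectangular window:
Width = 2 * fs / N
      = 2 * 44100 / 512
      = 88200 / 512
      = 172.266 Hz

172.266 Hz


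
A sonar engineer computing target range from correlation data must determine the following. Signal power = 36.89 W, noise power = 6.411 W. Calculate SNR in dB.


SNR in decibels:
SNR = 10 * log10(Ps / Pn)
    = 10 * log10(36.89 / 6.411)
    = 10 * log10(5.7542)
    = 10 * 0.76
    = 7.6 dB

7.6 dB


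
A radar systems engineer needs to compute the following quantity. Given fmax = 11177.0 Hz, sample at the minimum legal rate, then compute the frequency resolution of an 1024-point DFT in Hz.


Step 1 — Nyquist sampling rate:
fs = 2 * fmax = 2 * 11177.0 = 22354.0 Hz

Step 2 — DFT bin spacing:
df = fs / N = 22354.0 / 1024 = 21.8301 Hz

21.8301 Hz


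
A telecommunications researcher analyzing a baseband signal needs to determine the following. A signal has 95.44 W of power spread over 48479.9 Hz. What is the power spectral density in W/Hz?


Power spectral density:
PSD = P / BW
    = 95.44 / 48479.9
    = 0.00196865 W/Hz

0.00196865 W/Hz


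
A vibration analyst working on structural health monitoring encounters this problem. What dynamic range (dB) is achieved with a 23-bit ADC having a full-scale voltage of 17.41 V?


Dynamic range from full-scale to LSB:
V_min = V_max / 2^bits = 17.41 / 2^23
DR = 20 * log10(V_max / V_min)
   = 20 * log10(2^23)
   = 20 * 23 * log10(2)
   = 138.47 dB

138.47 dB


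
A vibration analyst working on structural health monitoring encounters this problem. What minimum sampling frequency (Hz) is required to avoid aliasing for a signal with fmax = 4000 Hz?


The Nyquist rate is twice the maximum frequency component.
fs_min = 2 * fmax
      = 2 * 4000
      = 8000 Hz

8000


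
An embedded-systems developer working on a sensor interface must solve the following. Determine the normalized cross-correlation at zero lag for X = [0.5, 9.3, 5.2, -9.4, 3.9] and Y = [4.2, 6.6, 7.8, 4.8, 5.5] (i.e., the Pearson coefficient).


Pearson correlation coefficient (population):
r = cov(X,Y) / (std(X) * std(Y))
Mean X = 1.9, Mean Y = 5.78
Cov(X,Y) = 5.092
Std(X) = 6.313478, Std(Y) = 1.287478
r = 0.6264

0.6264


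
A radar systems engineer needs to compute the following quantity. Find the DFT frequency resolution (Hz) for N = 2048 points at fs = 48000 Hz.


DFT frequency resolution:
df = fs / N
   = 48000 / 2048
   = 23.4375 Hz

23.4375 Hz


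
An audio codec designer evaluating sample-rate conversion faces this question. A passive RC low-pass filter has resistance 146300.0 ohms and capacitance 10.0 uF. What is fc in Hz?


Cutoff frequency of a first-order RC filter:
fc = 1 / (2 * pi * R * C)
C = 10.0 uF = 1e-05 F
fc = 1 / (2 * pi * 146300.0 * 1e-05)
   = 1 / 9.1923001044037
   = 0.108787 Hz

0.108787 Hz


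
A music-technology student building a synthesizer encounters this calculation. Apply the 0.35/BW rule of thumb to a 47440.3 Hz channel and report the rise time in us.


Rise time from bandwidth relationship:
tr = 0.35 / BW
   = 0.35 / 47440.3
   = 7.377693649e-06 s
   = 7.3777 us

7.3777 us


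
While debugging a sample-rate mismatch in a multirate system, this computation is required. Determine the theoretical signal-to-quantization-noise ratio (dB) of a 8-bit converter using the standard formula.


Theoretical SNR for a full-scale sinusoid:
SNR = 6.02 * N + 1.76
    = 6.02 * 8 + 1.76
    = 48.16 + 1.76
    = 49.92 dB

49.92 dB


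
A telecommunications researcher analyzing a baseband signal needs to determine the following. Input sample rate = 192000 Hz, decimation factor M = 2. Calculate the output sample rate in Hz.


Decimation reduces the sample rate:
fs_out = fs_in / M
       = 192000 / 2
       = 96000.0 Hz

96000.0 Hz


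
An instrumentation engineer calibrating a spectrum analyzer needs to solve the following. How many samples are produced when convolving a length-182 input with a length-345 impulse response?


Linear convolution output length:
L = N + M - 1
  = 182 + 345 - 1
  = 526 samples

526


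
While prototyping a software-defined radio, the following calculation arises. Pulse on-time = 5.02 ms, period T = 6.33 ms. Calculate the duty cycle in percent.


Duty cycle as a percentage:
DC = (t_on / T) * 100
   = (5.02 / 6.33) * 100
   = 0.793049 * 100
   = 79.3 %

79.3 %


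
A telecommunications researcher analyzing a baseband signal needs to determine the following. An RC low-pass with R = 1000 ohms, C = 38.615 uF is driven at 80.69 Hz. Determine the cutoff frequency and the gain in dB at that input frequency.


Step 1 — cutoff frequency:
fc = 1 / (2*pi*R*C)
C = 38.615 uF = 3.8615e-05 F
fc = 1 / (2*pi*1000*3.8615e-05)
   = 4.12158 Hz

Step 2 — magnitude at f = 80.69 Hz:
|H(f)| = 1 / sqrt(1 + (f/fc)^2)
f/fc = 80.69 / 4.12158 = 19.577444
|H| = 1 / sqrt(1 + 383.276314) = 0.0510127
|H|_dB = 20*log10(0.0510127) = -25.85 dB

fc = 4.12158 Hz; |H(80.69 Hz)| = -25.85 dB


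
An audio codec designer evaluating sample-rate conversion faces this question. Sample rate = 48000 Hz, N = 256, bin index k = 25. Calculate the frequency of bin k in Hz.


Frequency of DFT bin k:
f_k = k * fs / N
    = 25 * 48000 / 256
    = 1200000 / 256
    = 4687.5 Hz

4687.5 Hz


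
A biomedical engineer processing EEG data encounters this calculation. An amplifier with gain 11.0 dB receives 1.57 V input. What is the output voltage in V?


Output voltage from dB gain:
V_out = V_in * 10^(gain_dB / 20)
      = 1.57 * 10^(11.0 / 20)
      = 1.57 * 3.548134
      = 5.5706 V

5.5706 V


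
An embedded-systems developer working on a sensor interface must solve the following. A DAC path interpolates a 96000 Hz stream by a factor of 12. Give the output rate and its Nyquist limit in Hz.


Step 1 — output sample rate after interpolation by L:
fs_out = L * fs_in = 12 * 96000 = 1152000 Hz

Step 2 — Nyquist frequency of the output stream:
f_Nyq = fs_out / 2 = 1152000 / 2 = 576000.0 Hz

fs_out = 1152000 Hz; f_Nyquist = 576000.0 Hz


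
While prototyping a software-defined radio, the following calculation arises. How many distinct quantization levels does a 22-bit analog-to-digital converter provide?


Number of quantization levels = 2^N
= 2^22
= 4194304

4194304


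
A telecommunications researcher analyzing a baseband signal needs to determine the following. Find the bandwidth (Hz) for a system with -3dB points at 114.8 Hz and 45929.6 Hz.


Bandwidth is the difference of -3dB frequencies:
BW = f_high - f_low
   = 45929.6 - 114.8
   = 45814.8 Hz

45814.8 Hz


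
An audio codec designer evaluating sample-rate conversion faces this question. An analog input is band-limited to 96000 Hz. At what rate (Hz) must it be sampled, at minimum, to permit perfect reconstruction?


The Nyquist rate is twice the maximum frequency component.
fs_min = 2 * fmax
      = 2 * 96000
      = 192000 Hz

192000


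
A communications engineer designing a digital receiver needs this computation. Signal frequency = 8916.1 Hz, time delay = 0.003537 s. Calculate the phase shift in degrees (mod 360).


Phase shift from frequency and time delay:
phi = 360 * f * t_delay
    = 360 * 8916.1 * 0.003537
    = 11353.05 degrees
    mod 360 = 193.05 degrees

193.05 degrees


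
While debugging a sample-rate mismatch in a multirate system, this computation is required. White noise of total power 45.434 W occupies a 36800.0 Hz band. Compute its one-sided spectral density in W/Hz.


Power spectral density:
PSD = P / BW
    = 45.434 / 36800.0
    = 0.00123462 W/Hz

0.00123462 W/Hz


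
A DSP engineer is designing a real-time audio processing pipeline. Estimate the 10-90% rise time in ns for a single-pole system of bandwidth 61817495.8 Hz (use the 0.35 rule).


Rise time from bandwidth relationship:
tr = 0.35 / BW
   = 0.35 / 61817495.8
   = 5.661827537e-09 s
   = 5.6618 ns

5.6618 ns


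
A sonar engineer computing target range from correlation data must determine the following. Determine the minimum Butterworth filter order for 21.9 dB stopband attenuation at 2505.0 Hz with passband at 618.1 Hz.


Butterworth filter order formula:
n = log10(10^(A/10) - 1) / (2 * log10(f_stop/f_pass))
10^(21.9/10) - 1 = 153.8817
f_stop/f_pass = 2505.0 / 618.1 = 4.0527
n = 1.7994 -> ceil = 2

2


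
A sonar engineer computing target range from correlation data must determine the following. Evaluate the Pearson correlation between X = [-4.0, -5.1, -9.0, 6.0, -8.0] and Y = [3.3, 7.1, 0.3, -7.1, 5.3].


Pearson correlation coefficient (population):
r = cov(X,Y) / (std(X) * std(Y))
Mean X = -4.02, Mean Y = 1.78
Cov(X,Y) = -20.2664
Std(X) = 5.333067, Std(Y) = 4.980924
r = -0.7629

-0.7629


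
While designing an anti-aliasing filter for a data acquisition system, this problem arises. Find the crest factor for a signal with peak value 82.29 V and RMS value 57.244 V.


Crest factor is the ratio of peak to RMS:
CF = V_peak / V_rms
   = 82.29 / 57.244
   = 1.4375

1.4375


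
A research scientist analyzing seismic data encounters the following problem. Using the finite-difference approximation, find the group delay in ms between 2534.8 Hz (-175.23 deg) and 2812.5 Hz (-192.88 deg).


Group delay from phase difference:
tau = -d(phi)/d(omega)
d(phi) = -17.65 deg = -0.308051 rad
d(omega) = 2*pi*(2812.5 - 2534.8) = 1744.8406 rad/s
tau = -(-0.308051) / 1744.8406
    = 0.1765 ms

0.1765 ms


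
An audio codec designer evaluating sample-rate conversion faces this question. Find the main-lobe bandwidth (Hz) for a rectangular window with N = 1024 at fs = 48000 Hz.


Main lobe width for a rectangular window:
Width = 2 * fs / N
      = 2 * 48000 / 1024
      = 96000 / 1024
      = 93.75 Hz

93.75 Hz


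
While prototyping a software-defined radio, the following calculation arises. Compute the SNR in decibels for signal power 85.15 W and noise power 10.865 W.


SNR in decibels:
SNR = 10 * log10(Ps / Pn)
    = 10 * log10(85.15 / 10.865)
    = 10 * log10(7.8371)
    = 10 * 0.8942
    = 8.94 dB

8.94 dB


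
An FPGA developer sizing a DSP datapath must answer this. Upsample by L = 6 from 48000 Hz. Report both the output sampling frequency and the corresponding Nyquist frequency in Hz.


Step 1 — output sample rate after interpolation by L:
fs_out = L * fs_in = 6 * 48000 = 288000 Hz

Step 2 — Nyquist frequency of the output stream:
f_Nyq = fs_out / 2 = 288000 / 2 = 144000.0 Hz

fs_out = 288000 Hz; f_Nyquist = 144000.0 Hz


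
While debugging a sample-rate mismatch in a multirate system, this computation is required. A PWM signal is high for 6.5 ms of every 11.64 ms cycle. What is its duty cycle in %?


Duty cycle as a percentage:
DC = (t_on / T) * 100
   = (6.5 / 11.64) * 100
   = 0.558419 * 100
   = 55.84 %

55.84 %


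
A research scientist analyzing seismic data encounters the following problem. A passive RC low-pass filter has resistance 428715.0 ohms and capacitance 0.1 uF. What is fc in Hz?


Cutoff frequency of a first-order RC filter:
fc = 1 / (2 * pi * R * C)
C = 0.1 uF = 1e-07 F
fc = 1 / (2 * pi * 428715.0 * 1e-07)
   = 1 / 0.26936957889675
   = 3.712372 Hz

3.712372 Hz


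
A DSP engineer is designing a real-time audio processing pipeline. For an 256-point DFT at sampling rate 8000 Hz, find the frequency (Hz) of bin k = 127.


Frequency of DFT bin k:
f_k = k * fs / N
    = 127 * 8000 / 256
    = 1016000 / 256
    = 3968.75 Hz

3968.75 Hz


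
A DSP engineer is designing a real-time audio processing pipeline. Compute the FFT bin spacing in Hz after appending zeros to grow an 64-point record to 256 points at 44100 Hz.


Frequency resolution after zero-padding:
N_padded = 64 * 4 = 256
df = fs / N_padded
   = 44100 / 256
   = 172.2656 Hz

172.2656 Hz


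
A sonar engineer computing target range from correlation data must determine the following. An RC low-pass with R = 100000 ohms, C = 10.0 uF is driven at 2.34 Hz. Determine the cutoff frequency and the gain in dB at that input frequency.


Step 1 — cutoff frequency:
fc = 1 / (2*pi*R*C)
C = 10.0 uF = 1e-05 F
fc = 1 / (2*pi*100000*1e-05)
   = 0.159155 Hz

Step 2 — magnitude at f = 2.34 Hz:
|H(f)| = 1 / sqrt(1 + (f/fc)^2)
f/fc = 2.34 / 0.159155 = 14.702648
|H| = 1 / sqrt(1 + 216.167858) = 0.0678582
|H|_dB = 20*log10(0.0678582) = -23.37 dB

fc = 0.159155 Hz; |H(2.34 Hz)| = -23.37 dB


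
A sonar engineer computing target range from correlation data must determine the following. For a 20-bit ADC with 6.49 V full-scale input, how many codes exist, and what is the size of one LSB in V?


Step 1 — number of quantization levels:
L = 2^N = 2^20 = 1048576

Step 2 — LSB step size:
delta = Vfs / L
      = 6.49 / 1048576
      = 6.19e-06 V

Levels = 1048576; step size = 6.19e-06 V


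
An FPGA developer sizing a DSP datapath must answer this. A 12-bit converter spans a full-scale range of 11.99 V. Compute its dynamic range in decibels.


Dynamic range from full-scale to LSB:
V_min = V_max / 2^bits = 11.99 / 2^12
DR = 20 * log10(V_max / V_min)
   = 20 * log10(2^12)
   = 20 * 12 * log10(2)
   = 72.25 dB

72.25 dB


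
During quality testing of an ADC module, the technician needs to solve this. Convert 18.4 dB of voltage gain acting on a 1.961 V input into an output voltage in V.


Output voltage from dB gain:
V_out = V_in * 10^(gain_dB / 20)
      = 1.961 * 10^(18.4 / 20)
      = 1.961 * 8.317638
      = 16.3109 V

16.3109 V


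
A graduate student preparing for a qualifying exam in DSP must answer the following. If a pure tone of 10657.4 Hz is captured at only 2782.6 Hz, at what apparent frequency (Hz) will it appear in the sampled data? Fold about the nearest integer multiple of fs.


Compute the nearest integer multiple of fs to the signal:
n = round(10657.4 / 2782.6) = 4
f_alias = |10657.4 - 4 * 2782.6|
        = |10657.4 - 11130.4|
        = 473.0 Hz

473.0


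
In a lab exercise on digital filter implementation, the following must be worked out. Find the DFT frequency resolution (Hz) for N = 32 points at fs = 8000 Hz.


DFT frequency resolution:
df = fs / N
   = 8000 / 32
   = 250.0 Hz

250.0 Hz


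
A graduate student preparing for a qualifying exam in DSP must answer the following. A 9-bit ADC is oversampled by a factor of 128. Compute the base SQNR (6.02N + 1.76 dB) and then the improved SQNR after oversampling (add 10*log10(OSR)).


Step 1 — baseline SQNR at Nyquist:
SQNR_base = 6.02*N + 1.76
          = 6.02*9 + 1.76
          = 55.94 dB

Step 2 — oversampling processing gain:
G = 10*log10(OSR) = 10*log10(128) = 21.07 dB

Step 3 — total:
SQNR_total = 55.94 + 21.07 = 77.01 dB

Base SQNR = 55.94 dB; oversampled SQNR = 77.01 dB


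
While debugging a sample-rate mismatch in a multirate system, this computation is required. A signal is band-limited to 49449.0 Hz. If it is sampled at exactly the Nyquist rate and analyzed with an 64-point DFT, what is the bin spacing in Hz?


Step 1 — Nyquist sampling rate:
fs = 2 * fmax = 2 * 49449.0 = 98898.0 Hz

Step 2 — DFT bin spacing:
df = fs / N = 98898.0 / 64 = 1545.2812 Hz

1545.2812 Hz


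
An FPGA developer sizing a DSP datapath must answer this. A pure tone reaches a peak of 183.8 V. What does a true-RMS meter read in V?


RMS voltage for a sinusoidal waveform:
V_rms = V_peak / sqrt(2)
      = 183.8 / 1.414214
      = 129.966 V

129.966 V


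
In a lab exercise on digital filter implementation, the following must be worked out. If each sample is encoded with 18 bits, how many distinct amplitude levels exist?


Number of quantization levels = 2^N
= 2^18
= 262144

262144


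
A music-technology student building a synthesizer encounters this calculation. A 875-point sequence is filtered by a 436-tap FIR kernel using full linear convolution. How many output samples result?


Linear convolution output length:
L = N + M - 1
  = 875 + 436 - 1
  = 1310 samples

1310


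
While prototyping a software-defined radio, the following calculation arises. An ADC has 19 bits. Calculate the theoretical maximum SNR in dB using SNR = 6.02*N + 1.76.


Theoretical SNR for a full-scale sinusoid:
SNR = 6.02 * N + 1.76
    = 6.02 * 19 + 1.76
    = 114.38 + 1.76
    = 116.14 dB

116.14 dB


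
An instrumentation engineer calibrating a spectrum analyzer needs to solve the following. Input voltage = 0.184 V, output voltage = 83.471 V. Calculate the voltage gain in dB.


Voltage gain in dB:
G = 20 * log10(Vout / Vin)
  = 20 * log10(83.471 / 0.184)
  = 20 * log10(453.646739)
  = 20 * 2.656718
  = 53.13 dB

53.13 dB


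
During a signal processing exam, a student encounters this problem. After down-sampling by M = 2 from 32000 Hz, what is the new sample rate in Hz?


Decimation reduces the sample rate:
fs_out = fs_in / M
       = 32000 / 2
       = 16000.0 Hz

16000.0 Hz


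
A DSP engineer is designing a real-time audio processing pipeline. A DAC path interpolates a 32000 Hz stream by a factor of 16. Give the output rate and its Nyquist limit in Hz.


Step 1 — output sample rate after interpolation by L:
fs_out = L * fs_in = 16 * 32000 = 512000 Hz

Step 2 — Nyquist frequency of the output stream:
f_Nyq = fs_out / 2 = 512000 / 2 = 256000.0 Hz

fs_out = 512000 Hz; f_Nyquist = 256000.0 Hz


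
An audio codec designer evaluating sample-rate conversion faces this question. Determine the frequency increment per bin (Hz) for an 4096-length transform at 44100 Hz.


DFT frequency resolution:
df = fs / N
   = 44100 / 4096
   = 10.7666 Hz

10.7666 Hz


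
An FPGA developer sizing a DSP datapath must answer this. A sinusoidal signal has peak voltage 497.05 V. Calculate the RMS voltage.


RMS voltage for a sinusoidal waveform:
V_rms = V_peak / sqrt(2)
      = 497.05 / 1.414214
      = 351.467 V

351.467 V


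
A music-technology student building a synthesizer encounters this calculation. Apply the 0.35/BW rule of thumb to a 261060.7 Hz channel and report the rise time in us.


Rise time from bandwidth relationship:
tr = 0.35 / BW
   = 0.35 / 261060.7
   = 1.34068437e-06 s
   = 1.3407 us

1.3407 us


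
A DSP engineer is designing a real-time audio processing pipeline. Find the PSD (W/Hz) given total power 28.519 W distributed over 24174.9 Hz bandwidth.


Power spectral density:
PSD = P / BW
    = 28.519 / 24174.9
    = 0.00117969 W/Hz

0.00117969 W/Hz


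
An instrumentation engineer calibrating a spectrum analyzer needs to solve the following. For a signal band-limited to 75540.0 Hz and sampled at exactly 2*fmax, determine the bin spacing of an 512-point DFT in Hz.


Step 1 — Nyquist sampling rate:
fs = 2 * fmax = 2 * 75540.0 = 151080.0 Hz

Step 2 — DFT bin spacing:
df = fs / N = 151080.0 / 512 = 295.0781 Hz

295.0781 Hz


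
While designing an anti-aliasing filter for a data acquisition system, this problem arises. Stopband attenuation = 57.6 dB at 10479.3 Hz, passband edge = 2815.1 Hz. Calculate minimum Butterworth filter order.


Butterworth filter order formula:
n = log10(10^(A/10) - 1) / (2 * log10(f_stop/f_pass))
10^(57.6/10) - 1 = 575438.9373
f_stop/f_pass = 10479.3 / 2815.1 = 3.7225
n = 5.0452 -> ceil = 6

6


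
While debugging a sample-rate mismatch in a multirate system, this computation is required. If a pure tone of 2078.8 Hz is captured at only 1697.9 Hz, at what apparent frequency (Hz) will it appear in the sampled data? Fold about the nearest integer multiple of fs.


Compute the nearest integer multiple of fs to the signal:
n = round(2078.8 / 1697.9) = 1
f_alias = |2078.8 - 1 * 1697.9|
        = |2078.8 - 1697.9|
        = 380.9 Hz

380.9


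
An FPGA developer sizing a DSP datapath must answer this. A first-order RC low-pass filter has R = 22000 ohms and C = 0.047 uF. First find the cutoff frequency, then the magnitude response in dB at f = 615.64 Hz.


Step 1 — cutoff frequency:
fc = 1 / (2*pi*R*C)
C = 0.047 uF = 4.7e-08 F
fc = 1 / (2*pi*22000*4.7e-08)
   = 153.922 Hz

Step 2 — magnitude at f = 615.64 Hz:
|H(f)| = 1 / sqrt(1 + (f/fc)^2)
f/fc = 615.64 / 153.922 = 3.999688
|H| = 1 / sqrt(1 + 15.997504) = 0.2425534
|H|_dB = 20*log10(0.2425534) = -12.3 dB

fc = 153.922 Hz; |H(615.64 Hz)| = -12.3 dB


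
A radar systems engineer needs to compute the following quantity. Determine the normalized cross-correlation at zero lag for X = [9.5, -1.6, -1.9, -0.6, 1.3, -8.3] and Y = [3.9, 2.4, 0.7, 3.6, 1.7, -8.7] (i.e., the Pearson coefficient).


Pearson correlation coefficient (population):
r = cov(X,Y) / (std(X) * std(Y))
Mean X = -0.2667, Mean Y = 0.6
Cov(X,Y) = 17.516667
Std(X) = 5.274677, Std(Y) = 4.298062
r = 0.7727

0.7727


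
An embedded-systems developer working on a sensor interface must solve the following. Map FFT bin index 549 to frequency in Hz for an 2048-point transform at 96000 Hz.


Frequency of DFT bin k:
f_k = k * fs / N
    = 549 * 96000 / 2048
    = 52704000 / 2048
    = 25734.375 Hz

25734.375 Hz


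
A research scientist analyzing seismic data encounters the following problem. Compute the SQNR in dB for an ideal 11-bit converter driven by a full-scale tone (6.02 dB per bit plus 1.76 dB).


Theoretical SNR for a full-scale sinusoid:
SNR = 6.02 * N + 1.76
    = 6.02 * 11 + 1.76
    = 66.22 + 1.76
    = 67.98 dB

67.98 dB


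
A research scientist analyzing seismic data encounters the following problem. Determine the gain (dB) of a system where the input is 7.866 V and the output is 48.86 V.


Voltage gain in dB:
G = 20 * log10(Vout / Vin)
  = 20 * log10(48.86 / 7.866)
  = 20 * log10(6.211543)
  = 20 * 0.7932
  = 15.86 dB

15.86 dB


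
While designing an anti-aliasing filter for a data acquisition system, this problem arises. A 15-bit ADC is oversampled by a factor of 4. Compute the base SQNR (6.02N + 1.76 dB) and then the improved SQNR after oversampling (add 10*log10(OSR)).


Step 1 — baseline SQNR at Nyquist:
SQNR_base = 6.02*N + 1.76
          = 6.02*15 + 1.76
          = 92.06 dB

Step 2 — oversampling processing gain:
G = 10*log10(OSR) = 10*log10(4) = 6.02 dB

Step 3 — total:
SQNR_total = 92.06 + 6.02 = 98.08 dB

Base SQNR = 92.06 dB; oversampled SQNR = 98.08 dB


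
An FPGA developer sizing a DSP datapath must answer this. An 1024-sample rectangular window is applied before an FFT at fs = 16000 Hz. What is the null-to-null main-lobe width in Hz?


Main lobe width for a rectangular window:
Width = 2 * fs / N
      = 2 * 16000 / 1024
      = 32000 / 1024
      = 31.25 Hz

31.25 Hz


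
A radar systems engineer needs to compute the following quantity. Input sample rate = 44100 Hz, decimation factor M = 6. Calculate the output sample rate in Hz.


Decimation reduces the sample rate:
fs_out = fs_in / M
       = 44100 / 6
       = 7350.0 Hz

7350.0 Hz


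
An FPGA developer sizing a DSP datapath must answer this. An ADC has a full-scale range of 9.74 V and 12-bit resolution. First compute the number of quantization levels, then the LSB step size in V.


Step 1 — number of quantization levels:
L = 2^N = 2^12 = 4096

Step 2 — LSB step size:
delta = Vfs / L
      = 9.74 / 4096
      = 0.00237793 V

Levels = 4096; step size = 0.00237793 V


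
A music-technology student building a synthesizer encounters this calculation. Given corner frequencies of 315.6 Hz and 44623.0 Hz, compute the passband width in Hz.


Bandwidth is the difference of -3dB frequencies:
BW = f_high - f_low
   = 44623.0 - 315.6
   = 44307.4 Hz

44307.4 Hz


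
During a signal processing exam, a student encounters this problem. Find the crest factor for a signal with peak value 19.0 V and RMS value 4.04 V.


Crest factor is the ratio of peak to RMS:
CF = V_peak / V_rms
   = 19.0 / 4.04
   = 4.703

4.703


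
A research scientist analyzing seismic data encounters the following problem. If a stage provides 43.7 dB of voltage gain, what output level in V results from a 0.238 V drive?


Output voltage from dB gain:
V_out = V_in * 10^(gain_dB / 20)
      = 0.238 * 10^(43.7 / 20)
      = 0.238 * 153.108746
      = 36.4399 V

36.4399 V


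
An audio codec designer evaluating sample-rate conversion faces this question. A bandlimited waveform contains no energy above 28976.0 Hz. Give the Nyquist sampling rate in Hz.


The Nyquist rate is twice the maximum frequency component.
fs_min = 2 * fmax
      = 2 * 28976.0
      = 57952.0 Hz

57952.0


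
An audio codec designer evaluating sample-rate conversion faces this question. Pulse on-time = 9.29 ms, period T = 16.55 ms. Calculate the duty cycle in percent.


Duty cycle as a percentage:
DC = (t_on / T) * 100
   = (9.29 / 16.55) * 100
   = 0.561329 * 100
   = 56.13 %

56.13 %


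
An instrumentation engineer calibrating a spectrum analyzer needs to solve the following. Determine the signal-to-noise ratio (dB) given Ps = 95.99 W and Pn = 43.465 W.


SNR in decibels:
SNR = 10 * log10(Ps / Pn)
    = 10 * log10(95.99 / 43.465)
    = 10 * log10(2.2084)
    = 10 * 0.3441
    = 3.44 dB

3.44 dB


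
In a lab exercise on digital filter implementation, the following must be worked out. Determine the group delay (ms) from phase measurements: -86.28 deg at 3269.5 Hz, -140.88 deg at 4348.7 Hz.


Group delay from phase difference:
tau = -d(phi)/d(omega)
d(phi) = -54.6 deg = -0.95295 rad
d(omega) = 2*pi*(4348.7 - 3269.5) = 6780.8136 rad/s
tau = -(-0.95295) / 6780.8136
    = 0.1405 ms

0.1405 ms


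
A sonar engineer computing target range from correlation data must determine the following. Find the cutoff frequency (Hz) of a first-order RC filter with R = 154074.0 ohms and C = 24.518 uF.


Cutoff frequency of a first-order RC filter:
fc = 1 / (2 * pi * R * C)
C = 24.518 uF = 2.4518e-05 F
fc = 1 / (2 * pi * 154074.0 * 2.4518e-05)
   = 1 / 23.735274937825
   = 0.042131 Hz

0.042131 Hz


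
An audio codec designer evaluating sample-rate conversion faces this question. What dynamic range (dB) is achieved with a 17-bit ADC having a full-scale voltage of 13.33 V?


Dynamic range from full-scale to LSB:
V_min = V_max / 2^bits = 13.33 / 2^17
DR = 20 * log10(V_max / V_min)
   = 20 * log10(2^17)
   = 20 * 17 * log10(2)
   = 102.35 dB

102.35 dB


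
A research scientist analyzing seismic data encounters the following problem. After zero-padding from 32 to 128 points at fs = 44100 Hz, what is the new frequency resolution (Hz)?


Frequency resolution after zero-padding:
N_padded = 32 * 4 = 128
df = fs / N_padded
   = 44100 / 128
   = 344.5312 Hz

344.5312 Hz


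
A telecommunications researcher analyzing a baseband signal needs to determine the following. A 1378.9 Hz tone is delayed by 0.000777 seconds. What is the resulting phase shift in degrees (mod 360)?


Phase shift from frequency and time delay:
phi = 360 * f * t_delay
    = 360 * 1378.9 * 0.000777
    = 385.71 degrees
    mod 360 = 25.71 degrees

25.71 degrees


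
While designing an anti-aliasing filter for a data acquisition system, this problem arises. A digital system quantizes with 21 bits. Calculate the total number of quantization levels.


Number of quantization levels = 2^N
= 2^21
= 2097152

2097152


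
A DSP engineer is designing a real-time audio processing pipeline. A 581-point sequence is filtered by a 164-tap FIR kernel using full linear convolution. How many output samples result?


Linear convolution output length:
L = N + M - 1
  = 581 + 164 - 1
  = 744 samples

744


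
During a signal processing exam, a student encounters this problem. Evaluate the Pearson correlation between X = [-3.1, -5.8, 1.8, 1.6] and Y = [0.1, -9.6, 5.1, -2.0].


Pearson correlation coefficient (population):
r = cov(X,Y) / (std(X) * std(Y))
Mean X = -1.375, Mean Y = -1.6
Cov(X,Y) = 13.1375
Std(X) = 3.22054, Std(Y) = 5.290085
r = 0.7711

0.7711


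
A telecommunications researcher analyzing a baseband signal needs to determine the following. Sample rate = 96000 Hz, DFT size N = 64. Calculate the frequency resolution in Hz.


DFT frequency resolution:
df = fs / N
   = 96000 / 64
   = 1500.0 Hz

1500.0 Hz


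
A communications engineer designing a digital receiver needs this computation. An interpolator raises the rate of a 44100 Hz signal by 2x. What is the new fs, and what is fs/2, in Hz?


Step 1 — output sample rate after interpolation by L:
fs_out = L * fs_in = 2 * 44100 = 88200 Hz

Step 2 — Nyquist frequency of the output stream:
f_Nyq = fs_out / 2 = 88200 / 2 = 44100.0 Hz

fs_out = 88200 Hz; f_Nyquist = 44100.0 Hz


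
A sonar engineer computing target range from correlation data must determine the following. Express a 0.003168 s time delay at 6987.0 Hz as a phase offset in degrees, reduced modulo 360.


Phase shift from frequency and time delay:
phi = 360 * f * t_delay
    = 360 * 6987.0 * 0.003168
    = 7968.53 degrees
    mod 360 = 48.53 degrees

48.53 degrees


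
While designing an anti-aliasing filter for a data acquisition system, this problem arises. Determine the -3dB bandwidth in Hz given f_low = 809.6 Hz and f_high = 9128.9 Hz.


Bandwidth is the difference of -3dB frequencies:
BW = f_high - f_low
   = 9128.9 - 809.6
   = 8319.3 Hz

8319.3 Hz


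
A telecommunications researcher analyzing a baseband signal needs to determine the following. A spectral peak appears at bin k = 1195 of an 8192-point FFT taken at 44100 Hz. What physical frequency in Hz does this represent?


Frequency of DFT bin k:
f_k = k * fs / N
    = 1195 * 44100 / 8192
    = 52699500 / 8192
    = 6433.044 Hz

6433.044 Hz


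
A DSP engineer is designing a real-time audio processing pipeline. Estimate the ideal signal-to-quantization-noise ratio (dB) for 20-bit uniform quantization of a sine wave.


Theoretical SNR for a full-scale sinusoid:
SNR = 6.02 * N + 1.76
    = 6.02 * 20 + 1.76
    = 120.4 + 1.76
    = 122.16 dB

122.16 dB


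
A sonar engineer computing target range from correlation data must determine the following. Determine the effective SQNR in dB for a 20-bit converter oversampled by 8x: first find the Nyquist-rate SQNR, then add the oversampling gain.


Step 1 — baseline SQNR at Nyquist:
SQNR_base = 6.02*N + 1.76
          = 6.02*20 + 1.76
          = 122.16 dB

Step 2 — oversampling processing gain:
G = 10*log10(OSR) = 10*log10(8) = 9.03 dB

Step 3 — total:
SQNR_total = 122.16 + 9.03 = 131.19 dB

Base SQNR = 122.16 dB; oversampled SQNR = 131.19 dB


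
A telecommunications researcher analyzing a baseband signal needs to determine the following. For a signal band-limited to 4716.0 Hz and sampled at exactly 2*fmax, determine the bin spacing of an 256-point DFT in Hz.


Step 1 — Nyquist sampling rate:
fs = 2 * fmax = 2 * 4716.0 = 9432.0 Hz

Step 2 — DFT bin spacing:
df = fs / N = 9432.0 / 256 = 36.8438 Hz

36.8438 Hz


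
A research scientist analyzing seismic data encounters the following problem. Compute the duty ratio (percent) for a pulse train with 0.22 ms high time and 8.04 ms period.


Duty cycle as a percentage:
DC = (t_on / T) * 100
   = (0.22 / 8.04) * 100
   = 0.027363 * 100
   = 2.74 %

2.74 %


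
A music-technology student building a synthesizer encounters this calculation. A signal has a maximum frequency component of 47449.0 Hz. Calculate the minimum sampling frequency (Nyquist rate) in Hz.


The Nyquist rate is twice the maximum frequency component.
fs_min = 2 * fmax
      = 2 * 47449.0
      = 94898.0 Hz

94898.0


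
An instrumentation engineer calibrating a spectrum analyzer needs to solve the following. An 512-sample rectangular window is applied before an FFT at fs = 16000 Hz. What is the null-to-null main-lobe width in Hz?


Main lobe width for a rectangular window:
Width = 2 * fs / N
      = 2 * 16000 / 512
      = 32000 / 512
      = 62.5 Hz

62.5 Hz


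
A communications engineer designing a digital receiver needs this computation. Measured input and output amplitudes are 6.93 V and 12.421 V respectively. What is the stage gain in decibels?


Voltage gain in dB:
G = 20 * log10(Vout / Vin)
  = 20 * log10(12.421 / 6.93)
  = 20 * log10(1.792352)
  = 20 * 0.253423
  = 5.07 dB

5.07 dB


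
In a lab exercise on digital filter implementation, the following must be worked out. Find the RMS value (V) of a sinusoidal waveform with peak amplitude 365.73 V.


RMS voltage for a sinusoidal waveform:
V_rms = V_peak / sqrt(2)
      = 365.73 / 1.414214
      = 258.61 V

258.61 V
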